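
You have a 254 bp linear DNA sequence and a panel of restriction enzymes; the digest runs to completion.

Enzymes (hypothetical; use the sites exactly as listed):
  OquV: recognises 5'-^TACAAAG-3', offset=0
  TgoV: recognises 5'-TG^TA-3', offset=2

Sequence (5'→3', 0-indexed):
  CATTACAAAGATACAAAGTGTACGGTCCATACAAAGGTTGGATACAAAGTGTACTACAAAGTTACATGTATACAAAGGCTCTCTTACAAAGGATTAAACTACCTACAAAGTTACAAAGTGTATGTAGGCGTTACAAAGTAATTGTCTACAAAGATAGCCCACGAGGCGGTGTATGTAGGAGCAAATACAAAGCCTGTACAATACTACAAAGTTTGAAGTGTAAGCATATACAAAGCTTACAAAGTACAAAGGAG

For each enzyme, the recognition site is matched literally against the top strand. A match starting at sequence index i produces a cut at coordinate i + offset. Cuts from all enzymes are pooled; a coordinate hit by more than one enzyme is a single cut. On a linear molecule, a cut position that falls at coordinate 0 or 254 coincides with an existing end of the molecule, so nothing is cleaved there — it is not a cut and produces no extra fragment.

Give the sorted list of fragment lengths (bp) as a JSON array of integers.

[2,3,3,4,4,7,7,8,8,8,8,9,9,9,9,9,10,10,11,13,14,14,15,16,19,25]

Per-enzyme occurrences:
  OquV (TACAAAG, off=0): starts [3, 11, 29, 42, 54, 70, 84, 103, 111, 131, 146, 185, 204, 228, 237, 244] → cuts [3, 11, 29, 42, 54, 70, 84, 103, 111, 131, 146, 185, 204, 228, 237, 244]
  TgoV (TGTA, off=2): starts [18, 49, 66, 118, 122, 169, 173, 194, 218] → cuts [20, 51, 68, 120, 124, 171, 175, 196, 220]

Pooled cuts: [3, 11, 20, 29, 42, 51, 54, 68, 70, 84, 103, 111, 120, 124, 131, 146, 171, 175, 185, 196, 204, 220, 228, 237, 244]

Fragments:
  [0,3): 3 bp
  [3,11): 8 bp
  [11,20): 9 bp
  [20,29): 9 bp
  [29,42): 13 bp
  [42,51): 9 bp
  [51,54): 3 bp
  [54,68): 14 bp
  [68,70): 2 bp
  [70,84): 14 bp
  [84,103): 19 bp
  [103,111): 8 bp
  [111,120): 9 bp
  [120,124): 4 bp
  [124,131): 7 bp
  [131,146): 15 bp
  [146,171): 25 bp
  [171,175): 4 bp
  [175,185): 10 bp
  [185,196): 11 bp
  [196,204): 8 bp
  [204,220): 16 bp
  [220,228): 8 bp
  [228,237): 9 bp
  [237,244): 7 bp
  [244,254): 10 bp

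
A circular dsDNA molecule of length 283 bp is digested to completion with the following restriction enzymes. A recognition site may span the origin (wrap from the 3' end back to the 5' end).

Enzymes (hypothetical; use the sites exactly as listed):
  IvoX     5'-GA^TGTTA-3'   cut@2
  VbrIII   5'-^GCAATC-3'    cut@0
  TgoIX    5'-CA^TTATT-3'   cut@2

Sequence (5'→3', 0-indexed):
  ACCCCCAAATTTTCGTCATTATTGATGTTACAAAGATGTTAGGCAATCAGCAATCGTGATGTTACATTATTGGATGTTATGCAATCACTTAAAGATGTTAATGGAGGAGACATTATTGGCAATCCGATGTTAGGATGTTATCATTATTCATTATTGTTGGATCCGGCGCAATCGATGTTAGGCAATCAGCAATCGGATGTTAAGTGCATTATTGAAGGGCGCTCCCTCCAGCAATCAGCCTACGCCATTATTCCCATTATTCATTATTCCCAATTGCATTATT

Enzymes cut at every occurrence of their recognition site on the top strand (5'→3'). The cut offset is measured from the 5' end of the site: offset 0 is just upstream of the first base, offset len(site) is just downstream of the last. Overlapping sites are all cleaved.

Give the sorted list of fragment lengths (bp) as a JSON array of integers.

[6,6,6,6,7,7,7,7,7,7,8,8,8,8,9,9,9,10,11,11,15,15,17,17,17,22,23]

Site scan:
  IvoX GATGTTA/2: at [23, 34, 57, 72, 93, 125, 133, 173, 195] ⇒ [25, 36, 59, 74, 95, 127, 135, 175, 197]
  VbrIII GCAATC/0: at [42, 49, 80, 118, 167, 181, 188, 230] ⇒ [42, 49, 80, 118, 167, 181, 188, 230]
  TgoIX CATTATT/2: at [16, 64, 110, 141, 148, 206, 245, 254, 261, 276] ⇒ [18, 66, 112, 143, 150, 208, 247, 256, 263, 278]

Pooled cuts: [18, 25, 36, 42, 49, 59, 66, 74, 80, 95, 112, 118, 127, 135, 143, 150, 167, 175, 181, 188, 197, 208, 230, 247, 256, 263, 278]

Fragment lengths:
  18→25: 7 bp
  25→36: 11 bp
  36→42: 6 bp
  42→49: 7 bp
  49→59: 10 bp
  59→66: 7 bp
  66→74: 8 bp
  74→80: 6 bp
  80→95: 15 bp
  95→112: 17 bp
  112→118: 6 bp
  118→127: 9 bp
  127→135: 8 bp
  135→143: 8 bp
  143→150: 7 bp
  150→167: 17 bp
  167→175: 8 bp
  175→181: 6 bp
  181→188: 7 bp
  188→197: 9 bp
  197→208: 11 bp
  208→230: 22 bp
  230→247: 17 bp
  247→256: 9 bp
  256→263: 7 bp
  263→278: 15 bp
  278→18 (wrap): 283-278+18 = 23 bp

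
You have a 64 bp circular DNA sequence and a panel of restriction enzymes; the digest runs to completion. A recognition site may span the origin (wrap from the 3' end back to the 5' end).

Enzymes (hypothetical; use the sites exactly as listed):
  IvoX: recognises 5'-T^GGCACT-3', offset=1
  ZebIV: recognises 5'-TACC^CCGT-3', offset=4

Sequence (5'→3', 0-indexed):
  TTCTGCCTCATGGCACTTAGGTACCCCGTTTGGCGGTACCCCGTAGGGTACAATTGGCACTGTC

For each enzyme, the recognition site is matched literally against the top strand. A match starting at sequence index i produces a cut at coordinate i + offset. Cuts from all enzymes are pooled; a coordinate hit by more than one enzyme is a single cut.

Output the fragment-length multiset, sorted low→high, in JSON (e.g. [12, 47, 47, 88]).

Scan for sites:
  IvoX TGGCACT/1: at [10, 54] ⇒ [11, 55]
  ZebIV TACCCCGT/4: at [21, 36] ⇒ [25, 40]

Pooled cuts: [11, 25, 40, 55]

Fragment lengths:
  11→25: 14 bp
  25→40: 15 bp
  40→55: 15 bp
  55→11 (wrap): 64-55+11 = 20 bp

[14,15,15,20]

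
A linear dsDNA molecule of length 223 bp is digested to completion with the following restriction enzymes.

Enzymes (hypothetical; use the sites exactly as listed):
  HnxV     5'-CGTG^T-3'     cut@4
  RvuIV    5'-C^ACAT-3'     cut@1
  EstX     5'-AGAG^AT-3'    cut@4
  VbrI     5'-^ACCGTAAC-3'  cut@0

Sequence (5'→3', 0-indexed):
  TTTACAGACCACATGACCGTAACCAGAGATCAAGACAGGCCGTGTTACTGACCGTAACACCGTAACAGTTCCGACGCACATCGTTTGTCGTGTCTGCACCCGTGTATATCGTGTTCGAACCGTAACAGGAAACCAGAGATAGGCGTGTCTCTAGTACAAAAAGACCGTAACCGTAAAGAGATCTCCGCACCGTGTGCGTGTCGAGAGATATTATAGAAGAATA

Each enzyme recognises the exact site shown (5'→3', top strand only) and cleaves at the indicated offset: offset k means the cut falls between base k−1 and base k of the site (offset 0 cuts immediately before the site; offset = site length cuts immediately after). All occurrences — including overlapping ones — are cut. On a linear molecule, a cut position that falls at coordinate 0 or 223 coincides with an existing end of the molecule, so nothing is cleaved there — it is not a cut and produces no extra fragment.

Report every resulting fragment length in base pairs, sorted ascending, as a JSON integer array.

Scan for sites:
  HnxV CGTGT/4: at [40, 88, 100, 109, 143, 190, 196] ⇒ [44, 92, 104, 113, 147, 194, 200]
  RvuIV CACAT/1: at [9, 76] ⇒ [10, 77]
  EstX AGAGAT/4: at [24, 134, 176, 203] ⇒ [28, 138, 180, 207]
  VbrI ACCGTAAC/0: at [15, 50, 58, 118, 163] ⇒ [15, 50, 58, 118, 163]

Pooled cuts: [10, 15, 28, 44, 50, 58, 77, 92, 104, 113, 118, 138, 147, 163, 180, 194, 200, 207]

Fragment lengths:
  [0,10): 10 bp
  [10,15): 5 bp
  [15,28): 13 bp
  [28,44): 16 bp
  [44,50): 6 bp
  [50,58): 8 bp
  [58,77): 19 bp
  [77,92): 15 bp
  [92,104): 12 bp
  [104,113): 9 bp
  [113,118): 5 bp
  [118,138): 20 bp
  [138,147): 9 bp
  [147,163): 16 bp
  [163,180): 17 bp
  [180,194): 14 bp
  [194,200): 6 bp
  [200,207): 7 bp
  [207,223): 16 bp

[5,5,6,6,7,8,9,9,10,12,13,14,15,16,16,16,17,19,20]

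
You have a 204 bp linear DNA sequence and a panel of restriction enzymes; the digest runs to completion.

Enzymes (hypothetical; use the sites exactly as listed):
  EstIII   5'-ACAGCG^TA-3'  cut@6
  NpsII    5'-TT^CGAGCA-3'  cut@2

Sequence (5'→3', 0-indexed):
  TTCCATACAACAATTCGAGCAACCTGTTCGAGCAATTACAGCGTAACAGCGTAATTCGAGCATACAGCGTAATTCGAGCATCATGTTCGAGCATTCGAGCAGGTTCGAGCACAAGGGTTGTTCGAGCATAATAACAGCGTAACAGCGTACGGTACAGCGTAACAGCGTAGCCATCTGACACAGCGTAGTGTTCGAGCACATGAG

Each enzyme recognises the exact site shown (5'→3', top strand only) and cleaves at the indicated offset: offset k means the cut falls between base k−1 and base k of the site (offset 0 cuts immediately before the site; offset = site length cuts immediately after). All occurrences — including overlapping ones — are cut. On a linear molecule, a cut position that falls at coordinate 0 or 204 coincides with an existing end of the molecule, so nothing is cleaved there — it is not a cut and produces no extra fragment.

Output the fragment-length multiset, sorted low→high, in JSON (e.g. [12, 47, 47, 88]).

Per-enzyme occurrences:
  EstIII (ACAGCGTA, off=6): starts [37, 45, 63, 133, 141, 153, 161, 179] → cuts [43, 51, 69, 139, 147, 159, 167, 185]
  NpsII (TTCGAGCA, off=2): starts [13, 26, 54, 72, 85, 93, 103, 120, 190] → cuts [15, 28, 56, 74, 87, 95, 105, 122, 192]

All cut coordinates (distinct, sorted): [15, 28, 43, 51, 56, 69, 74, 87, 95, 105, 122, 139, 147, 159, 167, 185, 192]

Fragments:
  [0,15): 15 bp
  [15,28): 13 bp
  [28,43): 15 bp
  [43,51): 8 bp
  [51,56): 5 bp
  [56,69): 13 bp
  [69,74): 5 bp
  [74,87): 13 bp
  [87,95): 8 bp
  [95,105): 10 bp
  [105,122): 17 bp
  [122,139): 17 bp
  [139,147): 8 bp
  [147,159): 12 bp
  [159,167): 8 bp
  [167,185): 18 bp
  [185,192): 7 bp
  [192,204): 12 bp

[5,5,7,8,8,8,8,10,12,12,13,13,13,15,15,17,17,18]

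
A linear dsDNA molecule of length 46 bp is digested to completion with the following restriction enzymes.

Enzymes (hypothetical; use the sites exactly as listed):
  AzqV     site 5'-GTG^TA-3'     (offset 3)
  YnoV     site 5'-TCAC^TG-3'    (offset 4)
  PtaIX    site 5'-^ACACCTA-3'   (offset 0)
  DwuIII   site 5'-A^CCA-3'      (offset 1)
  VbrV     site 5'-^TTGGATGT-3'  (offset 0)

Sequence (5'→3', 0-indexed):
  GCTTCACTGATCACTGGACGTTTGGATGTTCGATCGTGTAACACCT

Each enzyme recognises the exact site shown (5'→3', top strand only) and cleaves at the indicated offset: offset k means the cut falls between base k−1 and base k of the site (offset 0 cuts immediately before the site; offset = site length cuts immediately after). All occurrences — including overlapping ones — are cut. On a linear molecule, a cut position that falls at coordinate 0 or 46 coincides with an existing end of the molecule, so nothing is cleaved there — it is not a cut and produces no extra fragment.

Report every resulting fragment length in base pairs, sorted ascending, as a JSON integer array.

[7,7,7,8,17]

Site scan:
  AzqV GTGTA/3: at [35] ⇒ [38]
  YnoV TCACTG/4: at [3, 10] ⇒ [7, 14]
  PtaIX (ACACCTA, off=0): no sites
  DwuIII (ACCA, off=1): no sites
  VbrV TTGGATGT/0: at [21] ⇒ [21]

Pooled cuts: [7, 14, 21, 38]

Fragment lengths:
  [0,7): 7 bp
  [7,14): 7 bp
  [14,21): 7 bp
  [21,38): 17 bp
  [38,46): 8 bp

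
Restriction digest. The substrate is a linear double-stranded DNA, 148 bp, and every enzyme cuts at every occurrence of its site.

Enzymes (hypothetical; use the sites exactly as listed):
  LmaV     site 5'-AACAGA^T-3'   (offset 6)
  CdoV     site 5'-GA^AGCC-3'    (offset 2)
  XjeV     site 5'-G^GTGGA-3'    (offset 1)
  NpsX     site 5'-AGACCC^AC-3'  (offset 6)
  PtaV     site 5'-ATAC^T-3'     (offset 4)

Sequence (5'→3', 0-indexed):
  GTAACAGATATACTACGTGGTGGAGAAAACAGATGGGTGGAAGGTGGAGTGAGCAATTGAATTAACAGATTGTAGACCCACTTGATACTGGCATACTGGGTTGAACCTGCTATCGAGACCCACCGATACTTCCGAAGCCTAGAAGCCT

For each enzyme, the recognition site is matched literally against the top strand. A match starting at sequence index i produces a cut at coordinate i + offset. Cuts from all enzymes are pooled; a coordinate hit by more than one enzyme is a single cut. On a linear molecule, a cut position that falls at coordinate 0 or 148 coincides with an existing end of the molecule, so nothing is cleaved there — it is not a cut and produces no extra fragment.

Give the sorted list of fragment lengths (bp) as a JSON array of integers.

[3,5,5,6,6,7,8,8,8,8,9,10,14,25,26]

Scan for sites:
  LmaV AACAGAT/6: at [2, 27, 63] ⇒ [8, 33, 69]
  CdoV GAAGCC/2: at [133, 141] ⇒ [135, 143]
  XjeV GGTGGA/1: at [18, 35, 42] ⇒ [19, 36, 43]
  NpsX AGACCCAC/6: at [73, 115] ⇒ [79, 121]
  PtaV ATACT/4: at [9, 84, 92, 125] ⇒ [13, 88, 96, 129]

Pooled cuts: [8, 13, 19, 33, 36, 43, 69, 79, 88, 96, 121, 129, 135, 143]

Fragments:
  [0,8): 8 bp
  [8,13): 5 bp
  [13,19): 6 bp
  [19,33): 14 bp
  [33,36): 3 bp
  [36,43): 7 bp
  [43,69): 26 bp
  [69,79): 10 bp
  [79,88): 9 bp
  [88,96): 8 bp
  [96,121): 25 bp
  [121,129): 8 bp
  [129,135): 6 bp
  [135,143): 8 bp
  [143,148): 5 bp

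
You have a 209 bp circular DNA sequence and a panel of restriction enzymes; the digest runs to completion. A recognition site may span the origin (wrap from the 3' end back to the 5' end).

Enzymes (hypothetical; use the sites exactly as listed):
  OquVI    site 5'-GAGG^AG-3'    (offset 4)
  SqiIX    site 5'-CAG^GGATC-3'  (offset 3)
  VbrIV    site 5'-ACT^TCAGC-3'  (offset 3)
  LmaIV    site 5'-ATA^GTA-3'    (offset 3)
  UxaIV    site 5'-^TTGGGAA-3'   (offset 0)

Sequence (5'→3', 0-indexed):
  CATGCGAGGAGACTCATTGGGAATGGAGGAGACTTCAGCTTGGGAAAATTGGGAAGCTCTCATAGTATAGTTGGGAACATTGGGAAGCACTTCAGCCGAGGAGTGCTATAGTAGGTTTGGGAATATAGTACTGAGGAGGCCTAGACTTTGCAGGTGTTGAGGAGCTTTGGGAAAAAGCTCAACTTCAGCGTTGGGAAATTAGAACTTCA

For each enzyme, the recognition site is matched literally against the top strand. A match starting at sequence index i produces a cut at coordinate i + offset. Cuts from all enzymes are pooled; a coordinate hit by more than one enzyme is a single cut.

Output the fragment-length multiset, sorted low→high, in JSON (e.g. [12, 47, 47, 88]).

Scan for sites:
  OquVI GAGGAG/4: at [5, 25, 97, 132, 158] ⇒ [9, 29, 101, 136, 162]
  SqiIX (CAGGGATC, off=3): no sites
  VbrIV ACTTCAGC/3: at [31, 88, 181] ⇒ [34, 91, 184]
  LmaIV ATAGTA/3: at [61, 107, 124] ⇒ [64, 110, 127]
  UxaIV TTGGGAA/0: at [16, 39, 48, 70, 79, 116, 166, 190] ⇒ [16, 39, 48, 70, 79, 116, 166, 190]

All cut coordinates (distinct, sorted): [9, 16, 29, 34, 39, 48, 64, 70, 79, 91, 101, 110, 116, 127, 136, 162, 166, 184, 190]

Fragments:
  9→16: 7 bp
  16→29: 13 bp
  29→34: 5 bp
  34→39: 5 bp
  39→48: 9 bp
  48→64: 16 bp
  64→70: 6 bp
  70→79: 9 bp
  79→91: 12 bp
  91→101: 10 bp
  101→110: 9 bp
  110→116: 6 bp
  116→127: 11 bp
  127→136: 9 bp
  136→162: 26 bp
  162→166: 4 bp
  166→184: 18 bp
  184→190: 6 bp
  190→9 (wrap): 209-190+9 = 28 bp

[4,5,5,6,6,6,7,9,9,9,9,10,11,12,13,16,18,26,28]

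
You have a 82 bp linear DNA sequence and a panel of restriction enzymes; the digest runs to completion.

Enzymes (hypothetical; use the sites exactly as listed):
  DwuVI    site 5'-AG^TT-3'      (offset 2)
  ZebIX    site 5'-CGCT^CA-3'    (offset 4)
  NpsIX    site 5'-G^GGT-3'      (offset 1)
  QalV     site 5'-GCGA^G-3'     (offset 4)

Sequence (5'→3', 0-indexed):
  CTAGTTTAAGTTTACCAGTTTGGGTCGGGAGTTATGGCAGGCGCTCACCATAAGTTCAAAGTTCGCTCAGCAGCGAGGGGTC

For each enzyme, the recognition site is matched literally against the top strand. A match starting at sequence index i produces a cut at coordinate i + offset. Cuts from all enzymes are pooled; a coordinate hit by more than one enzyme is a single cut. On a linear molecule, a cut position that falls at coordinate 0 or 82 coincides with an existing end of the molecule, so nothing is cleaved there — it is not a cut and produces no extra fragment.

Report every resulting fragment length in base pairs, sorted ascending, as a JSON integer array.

Per-enzyme occurrences:
  DwuVI AGTT/2: at [2, 8, 16, 29, 52, 59] ⇒ [4, 10, 18, 31, 54, 61]
  ZebIX CGCTCA/4: at [41, 63] ⇒ [45, 67]
  NpsIX GGGT/1: at [21, 77] ⇒ [22, 78]
  QalV GCGAG/4: at [72] ⇒ [76]

All cut coordinates (distinct, sorted): [4, 10, 18, 22, 31, 45, 54, 61, 67, 76, 78]

Fragments:
  [0,4): 4 bp
  [4,10): 6 bp
  [10,18): 8 bp
  [18,22): 4 bp
  [22,31): 9 bp
  [31,45): 14 bp
  [45,54): 9 bp
  [54,61): 7 bp
  [61,67): 6 bp
  [67,76): 9 bp
  [76,78): 2 bp
  [78,82): 4 bp

[2,4,4,4,6,6,7,8,9,9,9,14]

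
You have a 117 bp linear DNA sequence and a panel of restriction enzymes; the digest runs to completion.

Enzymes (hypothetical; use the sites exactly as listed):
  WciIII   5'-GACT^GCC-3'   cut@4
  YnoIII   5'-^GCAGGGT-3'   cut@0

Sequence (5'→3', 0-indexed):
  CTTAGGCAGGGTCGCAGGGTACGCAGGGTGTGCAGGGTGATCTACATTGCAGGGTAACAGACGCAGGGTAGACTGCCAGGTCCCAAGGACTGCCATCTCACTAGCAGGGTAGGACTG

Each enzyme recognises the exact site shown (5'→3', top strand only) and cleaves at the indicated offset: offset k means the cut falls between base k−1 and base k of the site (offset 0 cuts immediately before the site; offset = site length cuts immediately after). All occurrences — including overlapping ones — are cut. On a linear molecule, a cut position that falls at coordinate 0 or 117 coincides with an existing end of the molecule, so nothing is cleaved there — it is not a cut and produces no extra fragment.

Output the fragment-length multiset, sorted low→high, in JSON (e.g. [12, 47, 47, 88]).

[5,8,9,9,12,12,14,14,17,17]

Per-enzyme occurrences:
  WciIII GACTGCC/4: at [70, 87] ⇒ [74, 91]
  YnoIII GCAGGGT/0: at [5, 13, 22, 31, 48, 62, 103] ⇒ [5, 13, 22, 31, 48, 62, 103]

All cut coordinates (distinct, sorted): [5, 13, 22, 31, 48, 62, 74, 91, 103]

Fragments:
  [0,5): 5 bp
  [5,13): 8 bp
  [13,22): 9 bp
  [22,31): 9 bp
  [31,48): 17 bp
  [48,62): 14 bp
  [62,74): 12 bp
  [74,91): 17 bp
  [91,103): 12 bp
  [103,117): 14 bp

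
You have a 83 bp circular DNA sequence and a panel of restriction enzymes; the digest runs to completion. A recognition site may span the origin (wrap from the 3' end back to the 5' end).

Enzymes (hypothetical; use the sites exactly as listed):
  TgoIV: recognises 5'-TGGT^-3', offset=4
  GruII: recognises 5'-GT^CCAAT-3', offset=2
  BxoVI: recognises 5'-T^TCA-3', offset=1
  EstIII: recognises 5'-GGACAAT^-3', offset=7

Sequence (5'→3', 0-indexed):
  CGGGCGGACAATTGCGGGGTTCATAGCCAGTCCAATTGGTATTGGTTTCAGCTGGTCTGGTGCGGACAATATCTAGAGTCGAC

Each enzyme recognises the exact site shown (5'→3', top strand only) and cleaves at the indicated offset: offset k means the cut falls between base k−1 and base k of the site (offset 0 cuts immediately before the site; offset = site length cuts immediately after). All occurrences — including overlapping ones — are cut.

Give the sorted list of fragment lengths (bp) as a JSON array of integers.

[1,5,6,8,9,9,9,11,25]

Site scan:
  TgoIV (TGGT, off=4): starts [36, 42, 52, 57] → cuts [40, 46, 56, 61]
  GruII (GTCCAAT, off=2): starts [29] → cuts [31]
  BxoVI (TTCA, off=1): starts [19, 46] → cuts [20, 47]
  EstIII (GGACAAT, off=7): starts [5, 63] → cuts [12, 70]

All cut coordinates (distinct, sorted): [12, 20, 31, 40, 46, 47, 56, 61, 70]

Fragment lengths:
  12→20: 8 bp
  20→31: 11 bp
  31→40: 9 bp
  40→46: 6 bp
  46→47: 1 bp
  47→56: 9 bp
  56→61: 5 bp
  61→70: 9 bp
  70→12 (wrap): 83-70+12 = 25 bp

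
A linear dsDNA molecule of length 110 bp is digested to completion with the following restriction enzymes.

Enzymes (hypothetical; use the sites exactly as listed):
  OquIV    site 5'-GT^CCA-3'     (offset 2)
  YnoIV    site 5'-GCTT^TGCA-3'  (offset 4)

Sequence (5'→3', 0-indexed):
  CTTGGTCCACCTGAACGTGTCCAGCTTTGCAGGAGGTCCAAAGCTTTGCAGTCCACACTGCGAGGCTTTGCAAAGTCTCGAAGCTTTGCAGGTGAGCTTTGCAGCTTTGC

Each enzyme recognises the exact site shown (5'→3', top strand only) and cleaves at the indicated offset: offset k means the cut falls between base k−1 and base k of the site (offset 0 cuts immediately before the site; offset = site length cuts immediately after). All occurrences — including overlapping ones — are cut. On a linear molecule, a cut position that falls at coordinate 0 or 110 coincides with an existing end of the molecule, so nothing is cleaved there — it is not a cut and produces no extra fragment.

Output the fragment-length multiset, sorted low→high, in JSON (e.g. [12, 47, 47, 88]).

Site scan:
  OquIV (GTCCA, off=2): starts [4, 18, 35, 50] → cuts [6, 20, 37, 52]
  YnoIV (GCTTTGCA, off=4): starts [23, 42, 64, 82, 95] → cuts [27, 46, 68, 86, 99]

All cut coordinates (distinct, sorted): [6, 20, 27, 37, 46, 52, 68, 86, 99]

Fragments:
  [0,6): 6 bp
  [6,20): 14 bp
  [20,27): 7 bp
  [27,37): 10 bp
  [37,46): 9 bp
  [46,52): 6 bp
  [52,68): 16 bp
  [68,86): 18 bp
  [86,99): 13 bp
  [99,110): 11 bp

[6,6,7,9,10,11,13,14,16,18]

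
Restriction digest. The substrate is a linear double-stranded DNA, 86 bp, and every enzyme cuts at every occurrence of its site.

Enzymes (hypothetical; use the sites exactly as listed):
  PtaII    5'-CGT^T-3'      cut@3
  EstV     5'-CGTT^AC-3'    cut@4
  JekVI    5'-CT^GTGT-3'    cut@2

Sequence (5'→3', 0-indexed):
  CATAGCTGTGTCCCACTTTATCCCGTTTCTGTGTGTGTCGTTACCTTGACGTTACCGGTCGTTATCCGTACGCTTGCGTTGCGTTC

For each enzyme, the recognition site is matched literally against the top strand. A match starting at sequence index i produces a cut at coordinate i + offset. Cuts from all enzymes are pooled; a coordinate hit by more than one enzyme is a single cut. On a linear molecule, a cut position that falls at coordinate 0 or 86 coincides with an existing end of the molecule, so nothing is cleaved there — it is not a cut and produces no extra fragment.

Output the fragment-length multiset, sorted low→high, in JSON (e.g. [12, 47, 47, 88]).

Site scan:
  PtaII CGTT/3: at [23, 38, 49, 59, 76, 81] ⇒ [26, 41, 52, 62, 79, 84]
  EstV CGTTAC/4: at [38, 49] ⇒ [42, 53]
  JekVI CTGTGT/2: at [5, 28] ⇒ [7, 30]

All cut coordinates (distinct, sorted): [7, 26, 30, 41, 42, 52, 53, 62, 79, 84]

Fragments:
  [0,7): 7 bp
  [7,26): 19 bp
  [26,30): 4 bp
  [30,41): 11 bp
  [41,42): 1 bp
  [42,52): 10 bp
  [52,53): 1 bp
  [53,62): 9 bp
  [62,79): 17 bp
  [79,84): 5 bp
  [84,86): 2 bp

[1,1,2,4,5,7,9,10,11,17,19]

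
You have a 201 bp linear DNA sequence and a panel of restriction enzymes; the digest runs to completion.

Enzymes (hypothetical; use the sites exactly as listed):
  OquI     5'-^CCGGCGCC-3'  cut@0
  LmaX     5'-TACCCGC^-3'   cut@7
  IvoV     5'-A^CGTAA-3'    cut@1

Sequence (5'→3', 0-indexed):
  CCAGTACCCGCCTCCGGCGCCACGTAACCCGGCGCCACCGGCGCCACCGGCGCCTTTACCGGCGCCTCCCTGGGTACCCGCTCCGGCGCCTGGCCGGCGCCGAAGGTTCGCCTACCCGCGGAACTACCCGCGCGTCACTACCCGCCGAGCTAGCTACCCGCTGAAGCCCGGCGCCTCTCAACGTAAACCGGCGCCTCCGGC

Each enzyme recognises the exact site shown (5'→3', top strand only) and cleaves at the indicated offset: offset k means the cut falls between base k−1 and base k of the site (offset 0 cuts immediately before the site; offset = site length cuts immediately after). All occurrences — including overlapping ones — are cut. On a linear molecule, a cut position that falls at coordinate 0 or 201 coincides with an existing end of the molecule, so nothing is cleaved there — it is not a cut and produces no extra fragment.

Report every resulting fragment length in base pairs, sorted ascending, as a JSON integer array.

[1,2,6,6,6,9,9,9,11,11,12,12,14,14,14,16,23,26]

Per-enzyme occurrences:
  OquI (CCGGCGCC, off=0): starts [13, 28, 37, 46, 58, 82, 93, 167, 187] → cuts [13, 28, 37, 46, 58, 82, 93, 167, 187]
  LmaX (TACCCGC, off=7): starts [4, 74, 112, 124, 138, 154] → cuts [11, 81, 119, 131, 145, 161]
  IvoV (ACGTAA, off=1): starts [21, 180] → cuts [22, 181]

Pooled cuts: [11, 13, 22, 28, 37, 46, 58, 81, 82, 93, 119, 131, 145, 161, 167, 181, 187]

Fragments:
  [0,11): 11 bp
  [11,13): 2 bp
  [13,22): 9 bp
  [22,28): 6 bp
  [28,37): 9 bp
  [37,46): 9 bp
  [46,58): 12 bp
  [58,81): 23 bp
  [81,82): 1 bp
  [82,93): 11 bp
  [93,119): 26 bp
  [119,131): 12 bp
  [131,145): 14 bp
  [145,161): 16 bp
  [161,167): 6 bp
  [167,181): 14 bp
  [181,187): 6 bp
  [187,201): 14 bp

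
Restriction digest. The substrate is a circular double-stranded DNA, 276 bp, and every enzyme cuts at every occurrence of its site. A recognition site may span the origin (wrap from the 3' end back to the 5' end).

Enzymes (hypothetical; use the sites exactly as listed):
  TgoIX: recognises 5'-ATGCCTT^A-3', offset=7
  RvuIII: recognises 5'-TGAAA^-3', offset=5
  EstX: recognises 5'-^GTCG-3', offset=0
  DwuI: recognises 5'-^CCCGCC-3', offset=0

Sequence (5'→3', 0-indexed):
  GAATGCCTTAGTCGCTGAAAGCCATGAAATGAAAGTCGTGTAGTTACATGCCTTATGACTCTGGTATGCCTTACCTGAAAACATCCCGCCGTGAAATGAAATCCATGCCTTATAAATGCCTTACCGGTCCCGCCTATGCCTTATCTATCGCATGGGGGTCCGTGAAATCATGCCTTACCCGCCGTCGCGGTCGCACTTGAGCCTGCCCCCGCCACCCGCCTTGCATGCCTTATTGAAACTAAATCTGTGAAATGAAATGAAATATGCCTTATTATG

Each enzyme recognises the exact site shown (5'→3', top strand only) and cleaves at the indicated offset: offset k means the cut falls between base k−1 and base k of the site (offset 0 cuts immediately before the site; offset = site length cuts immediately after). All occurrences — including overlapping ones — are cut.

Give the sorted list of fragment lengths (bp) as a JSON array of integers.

[1,1,4,5,5,5,5,6,6,6,7,7,8,8,9,9,10,10,11,12,14,14,15,17,18,18,20,25]

Site scan:
  TgoIX ATGCCTTA/7: at [2, 47, 65, 104, 115, 135, 169, 224, 263] ⇒ [9, 54, 72, 111, 122, 142, 176, 231, 270]
  RvuIII TGAAA/5: at [15, 24, 29, 75, 91, 96, 162, 233, 247, 252, 257] ⇒ [20, 29, 34, 80, 96, 101, 167, 238, 252, 257, 262]
  EstX GTCG/0: at [10, 34, 183, 189] ⇒ [10, 34, 183, 189]
  DwuI CCCGCC/0: at [84, 128, 177, 207, 214] ⇒ [84, 128, 177, 207, 214]

Pooled cuts: [9, 10, 20, 29, 34, 54, 72, 80, 84, 96, 101, 111, 122, 128, 142, 167, 176, 177, 183, 189, 207, 214, 231, 238, 252, 257, 262, 270]

Fragments:
  9→10: 1 bp
  10→20: 10 bp
  20→29: 9 bp
  29→34: 5 bp
  34→54: 20 bp
  54→72: 18 bp
  72→80: 8 bp
  80→84: 4 bp
  84→96: 12 bp
  96→101: 5 bp
  101→111: 10 bp
  111→122: 11 bp
  122→128: 6 bp
  128→142: 14 bp
  142→167: 25 bp
  167→176: 9 bp
  176→177: 1 bp
  177→183: 6 bp
  183→189: 6 bp
  189→207: 18 bp
  207→214: 7 bp
  214→231: 17 bp
  231→238: 7 bp
  238→252: 14 bp
  252→257: 5 bp
  257→262: 5 bp
  262→270: 8 bp
  270→9 (wrap): 276-270+9 = 15 bp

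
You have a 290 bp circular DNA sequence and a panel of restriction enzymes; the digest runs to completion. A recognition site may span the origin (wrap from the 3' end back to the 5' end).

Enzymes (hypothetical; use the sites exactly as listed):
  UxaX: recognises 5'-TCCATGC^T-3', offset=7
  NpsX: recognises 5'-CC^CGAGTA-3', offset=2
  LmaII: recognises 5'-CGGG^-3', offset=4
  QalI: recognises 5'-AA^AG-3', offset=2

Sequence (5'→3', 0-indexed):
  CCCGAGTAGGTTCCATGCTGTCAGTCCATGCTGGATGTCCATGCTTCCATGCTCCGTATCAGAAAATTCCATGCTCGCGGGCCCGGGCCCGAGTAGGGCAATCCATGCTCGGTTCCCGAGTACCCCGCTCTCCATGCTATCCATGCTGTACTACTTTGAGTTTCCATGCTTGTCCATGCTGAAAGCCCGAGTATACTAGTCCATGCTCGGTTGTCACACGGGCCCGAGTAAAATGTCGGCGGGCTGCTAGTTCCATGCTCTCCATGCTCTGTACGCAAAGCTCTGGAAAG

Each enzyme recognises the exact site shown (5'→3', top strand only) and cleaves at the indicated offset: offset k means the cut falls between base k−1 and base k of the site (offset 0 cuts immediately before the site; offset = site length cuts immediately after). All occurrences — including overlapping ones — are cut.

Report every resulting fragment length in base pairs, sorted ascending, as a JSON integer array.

Per-enzyme occurrences:
  UxaX TCCATGCT/7: at [11, 24, 37, 45, 67, 101, 130, 139, 162, 172, 199, 251, 260] ⇒ [18, 31, 44, 52, 74, 108, 137, 146, 169, 179, 206, 258, 267]
  NpsX CCCGAGTA/2: at [0, 87, 114, 185, 222] ⇒ [2, 89, 116, 187, 224]
  LmaII CGGG/4: at [77, 83, 218, 239] ⇒ [81, 87, 222, 243]
  QalI AAAG/2: at [181, 276, 286] ⇒ [183, 278, 288]

All cut coordinates (distinct, sorted): [2, 18, 31, 44, 52, 74, 81, 87, 89, 108, 116, 137, 146, 169, 179, 183, 187, 206, 222, 224, 243, 258, 267, 278, 288]

Fragments:
  2→18: 16 bp
  18→31: 13 bp
  31→44: 13 bp
  44→52: 8 bp
  52→74: 22 bp
  74→81: 7 bp
  81→87: 6 bp
  87→89: 2 bp
  89→108: 19 bp
  108→116: 8 bp
  116→137: 21 bp
  137→146: 9 bp
  146→169: 23 bp
  169→179: 10 bp
  179→183: 4 bp
  183→187: 4 bp
  187→206: 19 bp
  206→222: 16 bp
  222→224: 2 bp
  224→243: 19 bp
  243→258: 15 bp
  258→267: 9 bp
  267→278: 11 bp
  278→288: 10 bp
  288→2 (wrap): 290-288+2 = 4 bp

[2,2,4,4,4,6,7,8,8,9,9,10,10,11,13,13,15,16,16,19,19,19,21,22,23]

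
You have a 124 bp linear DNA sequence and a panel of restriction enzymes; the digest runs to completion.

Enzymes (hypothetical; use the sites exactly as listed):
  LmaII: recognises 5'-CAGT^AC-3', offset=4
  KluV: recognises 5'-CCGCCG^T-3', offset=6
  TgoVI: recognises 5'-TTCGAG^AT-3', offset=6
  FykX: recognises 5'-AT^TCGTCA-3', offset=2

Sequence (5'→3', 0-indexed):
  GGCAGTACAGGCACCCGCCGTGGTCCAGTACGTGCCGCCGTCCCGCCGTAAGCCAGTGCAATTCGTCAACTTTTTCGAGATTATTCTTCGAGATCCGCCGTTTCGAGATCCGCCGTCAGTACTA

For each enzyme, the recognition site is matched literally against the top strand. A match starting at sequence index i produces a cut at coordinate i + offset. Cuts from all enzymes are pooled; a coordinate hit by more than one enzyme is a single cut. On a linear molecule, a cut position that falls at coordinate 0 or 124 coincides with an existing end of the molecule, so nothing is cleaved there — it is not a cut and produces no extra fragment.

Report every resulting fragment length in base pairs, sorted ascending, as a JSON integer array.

Per-enzyme occurrences:
  LmaII (CAGTAC, off=4): starts [2, 25, 116] → cuts [6, 29, 120]
  KluV (CCGCCGT, off=6): starts [14, 34, 42, 94, 109] → cuts [20, 40, 48, 100, 115]
  TgoVI (TTCGAGAT, off=6): starts [73, 86, 101] → cuts [79, 92, 107]
  FykX (ATTCGTCA, off=2): starts [60] → cuts [62]

Pooled cuts: [6, 20, 29, 40, 48, 62, 79, 92, 100, 107, 115, 120]

Fragment lengths:
  [0,6): 6 bp
  [6,20): 14 bp
  [20,29): 9 bp
  [29,40): 11 bp
  [40,48): 8 bp
  [48,62): 14 bp
  [62,79): 17 bp
  [79,92): 13 bp
  [92,100): 8 bp
  [100,107): 7 bp
  [107,115): 8 bp
  [115,120): 5 bp
  [120,124): 4 bp

[4,5,6,7,8,8,8,9,11,13,14,14,17]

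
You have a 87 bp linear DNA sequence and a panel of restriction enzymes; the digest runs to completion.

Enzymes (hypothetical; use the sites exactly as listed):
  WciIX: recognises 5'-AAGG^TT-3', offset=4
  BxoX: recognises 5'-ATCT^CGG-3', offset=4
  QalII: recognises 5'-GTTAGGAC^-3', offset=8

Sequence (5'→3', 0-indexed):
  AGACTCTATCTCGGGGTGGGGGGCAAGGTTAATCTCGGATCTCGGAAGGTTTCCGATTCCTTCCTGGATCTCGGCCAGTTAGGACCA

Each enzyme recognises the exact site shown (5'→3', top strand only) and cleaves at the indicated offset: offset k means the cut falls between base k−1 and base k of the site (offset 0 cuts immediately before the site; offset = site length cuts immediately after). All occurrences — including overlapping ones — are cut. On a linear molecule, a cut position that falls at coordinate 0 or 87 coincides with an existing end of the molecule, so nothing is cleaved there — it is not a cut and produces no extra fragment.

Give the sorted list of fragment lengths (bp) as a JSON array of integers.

[2,7,7,7,11,14,17,22]

Site scan:
  WciIX AAGGTT/4: at [24, 45] ⇒ [28, 49]
  BxoX ATCTCGG/4: at [7, 31, 38, 67] ⇒ [11, 35, 42, 71]
  QalII GTTAGGAC/8: at [77] ⇒ [85]

Pooled cuts: [11, 28, 35, 42, 49, 71, 85]

Fragments:
  [0,11): 11 bp
  [11,28): 17 bp
  [28,35): 7 bp
  [35,42): 7 bp
  [42,49): 7 bp
  [49,71): 22 bp
  [71,85): 14 bp
  [85,87): 2 bp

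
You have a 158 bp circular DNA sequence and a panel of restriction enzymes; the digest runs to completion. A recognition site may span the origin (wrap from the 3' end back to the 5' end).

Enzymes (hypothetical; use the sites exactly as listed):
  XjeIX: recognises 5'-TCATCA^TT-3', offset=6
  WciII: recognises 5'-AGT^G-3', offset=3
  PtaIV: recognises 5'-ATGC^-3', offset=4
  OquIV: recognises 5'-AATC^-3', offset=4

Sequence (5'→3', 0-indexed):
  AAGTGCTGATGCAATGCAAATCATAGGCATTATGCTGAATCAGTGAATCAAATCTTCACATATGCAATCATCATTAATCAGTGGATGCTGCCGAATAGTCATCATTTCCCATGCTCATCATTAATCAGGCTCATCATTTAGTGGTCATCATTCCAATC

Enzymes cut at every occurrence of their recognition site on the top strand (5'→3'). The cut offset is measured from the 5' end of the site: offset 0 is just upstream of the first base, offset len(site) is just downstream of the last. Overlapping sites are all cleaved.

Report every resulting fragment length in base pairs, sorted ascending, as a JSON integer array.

[3,3,4,4,4,5,5,5,5,6,6,6,6,6,6,8,8,8,10,10,11,13,16]

Scan for sites:
  XjeIX (TCATCATT, off=6): starts [67, 98, 114, 130, 144] → cuts [73, 104, 120, 136, 150]
  WciII (AGTG, off=3): starts [1, 41, 79, 139] → cuts [4, 44, 82, 142]
  PtaIV (ATGC, off=4): starts [8, 13, 31, 61, 84, 110] → cuts [12, 17, 35, 65, 88, 114]
  OquIV (AATC, off=4): starts [18, 37, 45, 50, 65, 75, 122, 154] → cuts [0, 22, 41, 49, 54, 69, 79, 126]

Pooled cuts: [0, 4, 12, 17, 22, 35, 41, 44, 49, 54, 65, 69, 73, 79, 82, 88, 104, 114, 120, 126, 136, 142, 150]

Fragments:
  0→4: 4 bp
  4→12: 8 bp
  12→17: 5 bp
  17→22: 5 bp
  22→35: 13 bp
  35→41: 6 bp
  41→44: 3 bp
  44→49: 5 bp
  49→54: 5 bp
  54→65: 11 bp
  65→69: 4 bp
  69→73: 4 bp
  73→79: 6 bp
  79→82: 3 bp
  82→88: 6 bp
  88→104: 16 bp
  104→114: 10 bp
  114→120: 6 bp
  120→126: 6 bp
  126→136: 10 bp
  136→142: 6 bp
  142→150: 8 bp
  150→0 (wrap): 158-150+0 = 8 bp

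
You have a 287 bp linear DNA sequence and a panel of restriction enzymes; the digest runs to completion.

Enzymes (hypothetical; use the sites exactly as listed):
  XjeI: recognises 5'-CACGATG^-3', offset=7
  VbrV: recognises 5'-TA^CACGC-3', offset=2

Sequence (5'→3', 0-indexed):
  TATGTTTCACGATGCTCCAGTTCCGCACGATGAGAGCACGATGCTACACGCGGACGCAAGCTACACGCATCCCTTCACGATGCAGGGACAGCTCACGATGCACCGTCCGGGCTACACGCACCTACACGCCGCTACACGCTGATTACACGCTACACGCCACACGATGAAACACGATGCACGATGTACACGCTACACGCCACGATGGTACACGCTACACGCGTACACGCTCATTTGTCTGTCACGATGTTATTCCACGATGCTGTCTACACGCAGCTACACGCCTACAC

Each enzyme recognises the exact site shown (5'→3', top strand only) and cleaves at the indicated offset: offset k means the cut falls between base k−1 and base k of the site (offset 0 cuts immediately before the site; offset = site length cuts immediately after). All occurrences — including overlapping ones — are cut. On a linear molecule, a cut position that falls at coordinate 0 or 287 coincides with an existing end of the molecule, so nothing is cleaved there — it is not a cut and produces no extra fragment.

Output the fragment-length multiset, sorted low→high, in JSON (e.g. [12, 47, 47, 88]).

[2,3,3,7,7,7,7,7,8,10,10,10,10,11,11,11,12,13,14,14,14,17,18,18,19,24]

Per-enzyme occurrences:
  XjeI CACGATG/7: at [7, 25, 36, 75, 93, 159, 169, 176, 197, 239, 252] ⇒ [14, 32, 43, 82, 100, 166, 176, 183, 204, 246, 259]
  VbrV TACACGC/2: at [44, 61, 112, 122, 132, 143, 150, 183, 190, 205, 212, 220, 264, 274] ⇒ [46, 63, 114, 124, 134, 145, 152, 185, 192, 207, 214, 222, 266, 276]

Pooled cuts: [14, 32, 43, 46, 63, 82, 100, 114, 124, 134, 145, 152, 166, 176, 183, 185, 192, 204, 207, 214, 222, 246, 259, 266, 276]

Fragments:
  [0,14): 14 bp
  [14,32): 18 bp
  [32,43): 11 bp
  [43,46): 3 bp
  [46,63): 17 bp
  [63,82): 19 bp
  [82,100): 18 bp
  [100,114): 14 bp
  [114,124): 10 bp
  [124,134): 10 bp
  [134,145): 11 bp
  [145,152): 7 bp
  [152,166): 14 bp
  [166,176): 10 bp
  [176,183): 7 bp
  [183,185): 2 bp
  [185,192): 7 bp
  [192,204): 12 bp
  [204,207): 3 bp
  [207,214): 7 bp
  [214,222): 8 bp
  [222,246): 24 bp
  [246,259): 13 bp
  [259,266): 7 bp
  [266,276): 10 bp
  [276,287): 11 bp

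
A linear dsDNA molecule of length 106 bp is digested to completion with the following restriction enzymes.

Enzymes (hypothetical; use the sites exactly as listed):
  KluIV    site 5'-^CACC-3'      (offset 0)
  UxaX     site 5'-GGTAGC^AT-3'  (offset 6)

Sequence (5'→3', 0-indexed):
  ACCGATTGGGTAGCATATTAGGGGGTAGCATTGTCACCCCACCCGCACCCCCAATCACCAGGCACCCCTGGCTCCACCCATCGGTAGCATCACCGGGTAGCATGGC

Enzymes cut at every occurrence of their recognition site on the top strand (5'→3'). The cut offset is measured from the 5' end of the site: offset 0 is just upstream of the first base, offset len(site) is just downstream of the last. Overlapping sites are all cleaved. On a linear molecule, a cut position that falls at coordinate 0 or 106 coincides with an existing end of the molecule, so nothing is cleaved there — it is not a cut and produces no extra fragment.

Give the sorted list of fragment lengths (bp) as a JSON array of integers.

[2,5,5,5,6,7,10,11,12,14,14,15]

Per-enzyme occurrences:
  KluIV (CACC, off=0): starts [34, 39, 45, 55, 62, 74, 90] → cuts [34, 39, 45, 55, 62, 74, 90]
  UxaX (GGTAGCAT, off=6): starts [8, 23, 82, 95] → cuts [14, 29, 88, 101]

All cut coordinates (distinct, sorted): [14, 29, 34, 39, 45, 55, 62, 74, 88, 90, 101]

Fragment lengths:
  [0,14): 14 bp
  [14,29): 15 bp
  [29,34): 5 bp
  [34,39): 5 bp
  [39,45): 6 bp
  [45,55): 10 bp
  [55,62): 7 bp
  [62,74): 12 bp
  [74,88): 14 bp
  [88,90): 2 bp
  [90,101): 11 bp
  [101,106): 5 bp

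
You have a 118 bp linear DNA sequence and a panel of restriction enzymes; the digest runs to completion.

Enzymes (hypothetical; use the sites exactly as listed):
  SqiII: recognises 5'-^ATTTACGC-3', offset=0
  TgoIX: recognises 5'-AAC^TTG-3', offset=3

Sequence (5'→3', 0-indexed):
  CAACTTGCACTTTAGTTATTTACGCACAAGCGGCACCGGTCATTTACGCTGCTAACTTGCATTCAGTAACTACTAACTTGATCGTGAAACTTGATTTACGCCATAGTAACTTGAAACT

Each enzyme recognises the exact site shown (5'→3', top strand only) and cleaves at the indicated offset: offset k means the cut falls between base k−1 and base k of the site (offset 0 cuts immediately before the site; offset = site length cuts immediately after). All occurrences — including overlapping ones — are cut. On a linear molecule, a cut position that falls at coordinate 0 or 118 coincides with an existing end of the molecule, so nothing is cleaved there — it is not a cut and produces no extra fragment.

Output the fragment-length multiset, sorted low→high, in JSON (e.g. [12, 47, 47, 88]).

Scan for sites:
  SqiII ATTTACGC/0: at [17, 41, 93] ⇒ [17, 41, 93]
  TgoIX AACTTG/3: at [1, 53, 74, 87, 107] ⇒ [4, 56, 77, 90, 110]

Pooled cuts: [4, 17, 41, 56, 77, 90, 93, 110]

Fragment lengths:
  [0,4): 4 bp
  [4,17): 13 bp
  [17,41): 24 bp
  [41,56): 15 bp
  [56,77): 21 bp
  [77,90): 13 bp
  [90,93): 3 bp
  [93,110): 17 bp
  [110,118): 8 bp

[3,4,8,13,13,15,17,21,24]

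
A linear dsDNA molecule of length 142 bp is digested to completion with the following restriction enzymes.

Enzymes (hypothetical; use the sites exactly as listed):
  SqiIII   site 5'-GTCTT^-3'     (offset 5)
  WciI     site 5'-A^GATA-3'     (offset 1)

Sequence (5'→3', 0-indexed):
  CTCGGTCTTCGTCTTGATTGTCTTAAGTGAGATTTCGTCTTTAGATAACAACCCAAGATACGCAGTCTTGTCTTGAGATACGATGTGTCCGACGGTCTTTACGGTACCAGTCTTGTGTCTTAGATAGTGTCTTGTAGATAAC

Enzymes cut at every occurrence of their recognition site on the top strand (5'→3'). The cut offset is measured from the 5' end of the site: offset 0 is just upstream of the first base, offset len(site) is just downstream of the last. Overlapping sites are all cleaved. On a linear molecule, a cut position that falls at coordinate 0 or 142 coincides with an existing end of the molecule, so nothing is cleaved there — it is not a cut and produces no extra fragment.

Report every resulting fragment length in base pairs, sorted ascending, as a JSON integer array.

Site scan:
  SqiIII GTCTT/5: at [4, 10, 19, 36, 64, 69, 94, 109, 116, 128] ⇒ [9, 15, 24, 41, 69, 74, 99, 114, 121, 133]
  WciI AGATA/1: at [42, 55, 75, 121, 135] ⇒ [43, 56, 76, 122, 136]

Pooled cuts: [9, 15, 24, 41, 43, 56, 69, 74, 76, 99, 114, 121, 122, 133, 136]

Fragment lengths:
  [0,9): 9 bp
  [9,15): 6 bp
  [15,24): 9 bp
  [24,41): 17 bp
  [41,43): 2 bp
  [43,56): 13 bp
  [56,69): 13 bp
  [69,74): 5 bp
  [74,76): 2 bp
  [76,99): 23 bp
  [99,114): 15 bp
  [114,121): 7 bp
  [121,122): 1 bp
  [122,133): 11 bp
  [133,136): 3 bp
  [136,142): 6 bp

[1,2,2,3,5,6,6,7,9,9,11,13,13,15,17,23]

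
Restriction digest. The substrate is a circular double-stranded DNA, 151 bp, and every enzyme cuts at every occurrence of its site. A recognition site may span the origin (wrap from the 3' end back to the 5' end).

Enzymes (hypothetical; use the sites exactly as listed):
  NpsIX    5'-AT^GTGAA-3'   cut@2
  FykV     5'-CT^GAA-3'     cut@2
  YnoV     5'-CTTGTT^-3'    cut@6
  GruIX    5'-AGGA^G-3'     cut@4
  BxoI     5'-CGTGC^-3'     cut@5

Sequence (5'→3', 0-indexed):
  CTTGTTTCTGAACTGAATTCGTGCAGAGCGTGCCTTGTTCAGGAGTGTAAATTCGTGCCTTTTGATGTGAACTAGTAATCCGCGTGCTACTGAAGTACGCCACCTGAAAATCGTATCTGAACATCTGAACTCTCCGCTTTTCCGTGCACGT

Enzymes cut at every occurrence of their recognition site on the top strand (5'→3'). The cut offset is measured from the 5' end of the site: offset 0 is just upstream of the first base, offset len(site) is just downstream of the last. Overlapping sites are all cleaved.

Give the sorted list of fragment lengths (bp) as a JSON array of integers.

[3,4,5,5,6,8,8,9,10,10,13,14,14,21,21]

Site scan:
  NpsIX (ATGTGAA, off=2): starts [64] → cuts [66]
  FykV (CTGAA, off=2): starts [7, 12, 89, 103, 116, 124] → cuts [9, 14, 91, 105, 118, 126]
  YnoV (CTTGTT, off=6): starts [0, 33] → cuts [6, 39]
  GruIX (AGGAG, off=4): starts [40] → cuts [44]
  BxoI (CGTGC, off=5): starts [19, 28, 53, 82, 142] → cuts [24, 33, 58, 87, 147]

All cut coordinates (distinct, sorted): [6, 9, 14, 24, 33, 39, 44, 58, 66, 87, 91, 105, 118, 126, 147]

Fragments:
  6→9: 3 bp
  9→14: 5 bp
  14→24: 10 bp
  24→33: 9 bp
  33→39: 6 bp
  39→44: 5 bp
  44→58: 14 bp
  58→66: 8 bp
  66→87: 21 bp
  87→91: 4 bp
  91→105: 14 bp
  105→118: 13 bp
  118→126: 8 bp
  126→147: 21 bp
  147→6 (wrap): 151-147+6 = 10 bp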